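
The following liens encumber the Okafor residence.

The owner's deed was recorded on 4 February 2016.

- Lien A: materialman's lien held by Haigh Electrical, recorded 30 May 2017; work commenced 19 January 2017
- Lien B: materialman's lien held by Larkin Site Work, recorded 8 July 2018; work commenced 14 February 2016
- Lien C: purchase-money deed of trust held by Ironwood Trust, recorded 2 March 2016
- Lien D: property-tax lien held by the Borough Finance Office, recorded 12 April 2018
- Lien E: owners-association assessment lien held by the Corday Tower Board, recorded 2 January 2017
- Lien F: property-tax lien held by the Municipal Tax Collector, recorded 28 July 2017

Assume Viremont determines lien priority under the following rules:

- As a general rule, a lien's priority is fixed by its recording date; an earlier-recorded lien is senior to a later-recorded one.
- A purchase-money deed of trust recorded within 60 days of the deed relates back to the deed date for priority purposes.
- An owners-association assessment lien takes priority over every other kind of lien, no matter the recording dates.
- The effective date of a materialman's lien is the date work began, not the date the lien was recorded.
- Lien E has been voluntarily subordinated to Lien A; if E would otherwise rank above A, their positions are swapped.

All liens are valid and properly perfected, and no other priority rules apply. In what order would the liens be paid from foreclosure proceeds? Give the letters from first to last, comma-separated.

A, C, B, E, F, D

First, effective dates: A's effective date is 19 January 2017, when work began; B's effective date is 14 February 2016, when work began; C relates back to the deed date 4 February 2016.
E is an owners-association assessment lien, so it outranks all other liens regardless of date.
Ordering the rest by effective date: C (4 February 2016), B (14 February 2016), A (19 January 2017), F (28 July 2017), D (12 April 2018).
E is senior to A before the subordination, so the two trade places.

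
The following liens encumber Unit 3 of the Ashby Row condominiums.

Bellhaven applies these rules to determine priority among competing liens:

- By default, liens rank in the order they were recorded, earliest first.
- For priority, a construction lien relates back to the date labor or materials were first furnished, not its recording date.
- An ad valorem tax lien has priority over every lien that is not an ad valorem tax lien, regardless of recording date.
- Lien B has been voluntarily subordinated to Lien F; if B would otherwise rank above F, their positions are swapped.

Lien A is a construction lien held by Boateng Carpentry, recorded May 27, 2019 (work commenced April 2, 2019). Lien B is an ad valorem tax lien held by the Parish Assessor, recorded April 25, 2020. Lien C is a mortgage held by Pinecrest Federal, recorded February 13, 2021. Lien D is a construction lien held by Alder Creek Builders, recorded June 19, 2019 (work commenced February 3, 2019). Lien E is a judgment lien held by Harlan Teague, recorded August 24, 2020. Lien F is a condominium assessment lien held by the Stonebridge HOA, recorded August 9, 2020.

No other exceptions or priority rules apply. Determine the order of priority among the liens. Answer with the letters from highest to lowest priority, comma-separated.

F, D, A, B, E, C

First, effective dates: A relates back to April 2, 2019 (work commenced); D is treated as recorded February 3, 2019, the work-commencement date.
B, as an ad valorem tax lien, has superpriority and ranks first.
Remaining liens by effective date: D (February 3, 2019), A (April 2, 2019), F (August 9, 2020), E (August 24, 2020), C (February 13, 2021).
B would otherwise be senior to F, so under the subordination agreement B and F exchange positions.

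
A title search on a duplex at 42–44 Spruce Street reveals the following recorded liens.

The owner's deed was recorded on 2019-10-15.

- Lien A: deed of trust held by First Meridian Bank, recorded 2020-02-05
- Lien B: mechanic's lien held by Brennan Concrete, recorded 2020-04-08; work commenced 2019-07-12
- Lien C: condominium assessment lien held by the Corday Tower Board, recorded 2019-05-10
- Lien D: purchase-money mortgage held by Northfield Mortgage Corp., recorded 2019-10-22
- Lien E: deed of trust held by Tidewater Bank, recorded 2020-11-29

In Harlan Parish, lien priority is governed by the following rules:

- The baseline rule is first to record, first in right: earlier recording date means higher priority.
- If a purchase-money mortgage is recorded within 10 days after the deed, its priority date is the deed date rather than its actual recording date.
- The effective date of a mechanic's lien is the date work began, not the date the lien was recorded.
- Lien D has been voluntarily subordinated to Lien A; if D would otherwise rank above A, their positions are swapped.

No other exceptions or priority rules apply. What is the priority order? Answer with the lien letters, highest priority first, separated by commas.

Adjusting effective dates: B relates back to 2019-07-12 (work commenced); D was recorded within the 10-day window, so its effective date is the deed date 2019-10-15.
Ordering by effective date: C (2019-05-10), B (2019-07-12), D (2019-10-15), A (2020-02-05), E (2020-11-29).
Because D would otherwise rank above A, the subordination swaps them.

C, B, A, D, E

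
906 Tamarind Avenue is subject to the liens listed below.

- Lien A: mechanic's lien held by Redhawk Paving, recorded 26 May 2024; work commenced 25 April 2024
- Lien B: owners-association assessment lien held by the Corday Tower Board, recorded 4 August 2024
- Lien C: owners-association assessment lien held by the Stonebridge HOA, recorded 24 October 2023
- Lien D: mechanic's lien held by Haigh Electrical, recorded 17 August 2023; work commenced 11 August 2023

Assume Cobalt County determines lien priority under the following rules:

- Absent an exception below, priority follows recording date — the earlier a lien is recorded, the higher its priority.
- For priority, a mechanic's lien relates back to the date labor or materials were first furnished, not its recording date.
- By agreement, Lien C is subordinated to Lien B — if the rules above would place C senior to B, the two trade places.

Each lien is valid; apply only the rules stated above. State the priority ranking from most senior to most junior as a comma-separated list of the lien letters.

D, B, A, C

First, effective dates: A is treated as recorded 25 April 2024, the work-commencement date; D's effective date is 11 August 2023, when work began.
By effective date: D (11 August 2023), C (24 October 2023), A (25 April 2024), B (4 August 2024).
The subordination applies — C was senior to B — so C and B swap.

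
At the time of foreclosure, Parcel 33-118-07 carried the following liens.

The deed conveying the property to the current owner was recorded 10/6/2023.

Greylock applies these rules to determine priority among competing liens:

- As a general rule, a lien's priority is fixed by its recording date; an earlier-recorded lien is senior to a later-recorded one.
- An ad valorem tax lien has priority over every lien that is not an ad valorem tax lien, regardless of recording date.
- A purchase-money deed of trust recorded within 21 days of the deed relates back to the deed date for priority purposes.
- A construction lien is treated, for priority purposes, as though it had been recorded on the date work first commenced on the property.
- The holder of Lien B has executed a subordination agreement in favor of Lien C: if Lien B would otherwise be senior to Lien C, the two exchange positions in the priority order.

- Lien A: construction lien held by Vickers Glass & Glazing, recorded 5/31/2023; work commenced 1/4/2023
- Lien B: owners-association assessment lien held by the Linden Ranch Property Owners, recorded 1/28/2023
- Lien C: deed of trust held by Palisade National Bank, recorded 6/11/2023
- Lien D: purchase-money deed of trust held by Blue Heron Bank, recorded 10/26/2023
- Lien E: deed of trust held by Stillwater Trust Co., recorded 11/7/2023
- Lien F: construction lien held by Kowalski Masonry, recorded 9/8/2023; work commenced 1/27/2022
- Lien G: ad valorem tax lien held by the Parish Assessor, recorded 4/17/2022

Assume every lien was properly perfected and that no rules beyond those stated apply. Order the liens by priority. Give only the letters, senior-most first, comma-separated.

Effective dates after the stated exceptions: A is treated as recorded 1/4/2023, the work-commencement date; D relates back to the deed date 10/6/2023; F relates back to 1/27/2022 (work commenced).
G is an ad valorem tax lien and takes priority over every other lien.
Ordering the rest by effective date: F (1/27/2022), A (1/4/2023), B (1/28/2023), C (6/11/2023), D (10/6/2023), E (11/7/2023).
B would otherwise be senior to C, so under the subordination agreement B and C exchange positions.

G, F, A, C, B, D, E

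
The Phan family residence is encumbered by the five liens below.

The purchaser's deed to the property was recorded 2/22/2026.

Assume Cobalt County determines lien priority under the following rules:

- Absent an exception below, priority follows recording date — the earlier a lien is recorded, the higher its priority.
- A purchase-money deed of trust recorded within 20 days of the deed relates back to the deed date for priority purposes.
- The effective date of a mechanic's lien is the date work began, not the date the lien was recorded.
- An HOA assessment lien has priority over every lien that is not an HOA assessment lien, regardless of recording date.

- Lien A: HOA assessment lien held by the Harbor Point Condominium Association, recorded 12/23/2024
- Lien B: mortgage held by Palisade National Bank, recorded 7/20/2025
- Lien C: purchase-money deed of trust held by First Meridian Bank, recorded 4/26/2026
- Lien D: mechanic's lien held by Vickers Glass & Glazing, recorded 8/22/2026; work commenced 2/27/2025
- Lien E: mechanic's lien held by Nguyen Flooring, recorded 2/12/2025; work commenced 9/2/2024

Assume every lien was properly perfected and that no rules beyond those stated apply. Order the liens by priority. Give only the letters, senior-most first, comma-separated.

Adjusting effective dates: C was recorded 63 days after the deed — beyond 20 days — so no relation-back applies; D relates back to 2/27/2025 (work commenced); E's effective date is 9/2/2024, when work began.
A, as an HOA assessment lien, has superpriority and ranks first.
Remaining liens by effective date: E (9/2/2024), D (2/27/2025), B (7/20/2025), C (4/26/2026).

A, E, D, B, C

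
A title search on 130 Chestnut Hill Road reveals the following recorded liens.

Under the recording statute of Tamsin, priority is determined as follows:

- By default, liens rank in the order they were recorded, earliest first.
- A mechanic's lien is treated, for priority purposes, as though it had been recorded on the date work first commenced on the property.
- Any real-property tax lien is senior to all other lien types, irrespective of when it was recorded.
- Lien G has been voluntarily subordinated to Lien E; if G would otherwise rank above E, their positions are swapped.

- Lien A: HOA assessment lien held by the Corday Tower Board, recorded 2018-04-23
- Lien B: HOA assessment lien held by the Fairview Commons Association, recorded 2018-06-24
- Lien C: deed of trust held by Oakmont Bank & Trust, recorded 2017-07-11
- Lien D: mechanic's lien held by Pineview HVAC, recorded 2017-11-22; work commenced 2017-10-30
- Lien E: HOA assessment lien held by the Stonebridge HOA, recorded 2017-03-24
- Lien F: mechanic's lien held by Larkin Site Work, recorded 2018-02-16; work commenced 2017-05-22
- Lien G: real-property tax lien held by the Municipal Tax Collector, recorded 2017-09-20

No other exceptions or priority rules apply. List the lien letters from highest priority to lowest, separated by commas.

E, G, F, C, D, A, B

First, effective dates: D's effective date is 2017-10-30, when work began; F's effective date is 2017-05-22, when work began.
G is a real-property tax lien, so it outranks all other liens regardless of date.
Among the remaining liens, by effective date: E (2017-03-24), F (2017-05-22), C (2017-07-11), D (2017-10-30), A (2018-04-23), B (2018-06-24).
G is senior to E before the subordination, so the two trade places.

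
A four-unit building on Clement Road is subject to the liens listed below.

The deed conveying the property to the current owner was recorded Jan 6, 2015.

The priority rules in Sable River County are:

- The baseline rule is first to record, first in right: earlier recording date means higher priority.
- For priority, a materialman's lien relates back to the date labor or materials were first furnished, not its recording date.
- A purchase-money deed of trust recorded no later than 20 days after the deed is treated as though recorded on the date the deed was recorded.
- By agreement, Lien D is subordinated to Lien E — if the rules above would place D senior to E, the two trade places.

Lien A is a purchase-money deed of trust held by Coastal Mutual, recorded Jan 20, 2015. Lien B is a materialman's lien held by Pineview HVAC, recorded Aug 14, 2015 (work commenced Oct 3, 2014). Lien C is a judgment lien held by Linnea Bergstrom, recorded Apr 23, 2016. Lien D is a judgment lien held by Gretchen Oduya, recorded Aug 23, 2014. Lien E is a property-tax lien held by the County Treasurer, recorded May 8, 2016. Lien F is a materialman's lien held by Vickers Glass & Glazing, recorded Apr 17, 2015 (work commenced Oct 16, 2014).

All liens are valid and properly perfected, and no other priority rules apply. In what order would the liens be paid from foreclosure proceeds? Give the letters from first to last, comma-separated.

First, effective dates: A was recorded within the 20-day window, so its effective date is the deed date Jan 6, 2015; B's effective date is Oct 3, 2014, when work began; F relates back to Oct 16, 2014 (work commenced).
By effective date: D (Aug 23, 2014), B (Oct 3, 2014), F (Oct 16, 2014), A (Jan 6, 2015), C (Apr 23, 2016), E (May 8, 2016).
Because D would otherwise rank above E, the subordination swaps them.

E, B, F, A, C, D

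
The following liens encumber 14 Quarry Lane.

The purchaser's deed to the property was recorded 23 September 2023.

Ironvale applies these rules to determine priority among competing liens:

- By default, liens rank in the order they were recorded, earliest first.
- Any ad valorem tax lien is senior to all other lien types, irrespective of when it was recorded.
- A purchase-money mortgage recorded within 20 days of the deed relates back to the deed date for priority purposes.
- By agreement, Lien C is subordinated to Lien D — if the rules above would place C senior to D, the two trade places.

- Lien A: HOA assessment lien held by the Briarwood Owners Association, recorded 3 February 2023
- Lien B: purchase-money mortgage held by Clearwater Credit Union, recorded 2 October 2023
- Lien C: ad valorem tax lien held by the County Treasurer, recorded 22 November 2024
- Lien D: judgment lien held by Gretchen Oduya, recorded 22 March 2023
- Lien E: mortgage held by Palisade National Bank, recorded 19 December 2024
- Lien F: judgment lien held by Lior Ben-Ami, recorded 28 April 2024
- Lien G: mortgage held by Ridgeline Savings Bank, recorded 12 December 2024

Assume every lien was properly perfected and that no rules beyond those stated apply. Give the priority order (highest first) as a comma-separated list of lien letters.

Adjusting effective dates: B was recorded within the 20-day window, so its effective date is the deed date 23 September 2023.
C is an ad valorem tax lien and takes priority over every other lien.
The other liens, earliest effective date first: A (3 February 2023), D (22 March 2023), B (23 September 2023), F (28 April 2024), G (12 December 2024), E (19 December 2024).
Because C would otherwise rank above D, the subordination swaps them.

D, A, C, B, F, G, E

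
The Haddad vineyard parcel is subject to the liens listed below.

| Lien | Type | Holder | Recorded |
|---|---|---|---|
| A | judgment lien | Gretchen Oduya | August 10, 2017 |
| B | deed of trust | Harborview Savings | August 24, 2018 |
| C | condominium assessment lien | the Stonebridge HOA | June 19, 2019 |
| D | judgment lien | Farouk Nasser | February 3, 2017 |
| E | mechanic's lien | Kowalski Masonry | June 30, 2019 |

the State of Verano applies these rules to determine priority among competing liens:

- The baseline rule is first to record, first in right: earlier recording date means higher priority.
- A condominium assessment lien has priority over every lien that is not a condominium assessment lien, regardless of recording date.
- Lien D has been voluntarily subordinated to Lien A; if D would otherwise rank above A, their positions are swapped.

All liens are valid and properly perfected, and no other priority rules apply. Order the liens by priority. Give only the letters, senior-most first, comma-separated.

C, A, D, B, E

C is a condominium assessment lien and takes priority over every other lien.
Among the remaining liens, by effective date: D (February 3, 2017), A (August 10, 2017), B (August 24, 2018), E (June 30, 2019).
The subordination applies — D was senior to A — so D and A swap.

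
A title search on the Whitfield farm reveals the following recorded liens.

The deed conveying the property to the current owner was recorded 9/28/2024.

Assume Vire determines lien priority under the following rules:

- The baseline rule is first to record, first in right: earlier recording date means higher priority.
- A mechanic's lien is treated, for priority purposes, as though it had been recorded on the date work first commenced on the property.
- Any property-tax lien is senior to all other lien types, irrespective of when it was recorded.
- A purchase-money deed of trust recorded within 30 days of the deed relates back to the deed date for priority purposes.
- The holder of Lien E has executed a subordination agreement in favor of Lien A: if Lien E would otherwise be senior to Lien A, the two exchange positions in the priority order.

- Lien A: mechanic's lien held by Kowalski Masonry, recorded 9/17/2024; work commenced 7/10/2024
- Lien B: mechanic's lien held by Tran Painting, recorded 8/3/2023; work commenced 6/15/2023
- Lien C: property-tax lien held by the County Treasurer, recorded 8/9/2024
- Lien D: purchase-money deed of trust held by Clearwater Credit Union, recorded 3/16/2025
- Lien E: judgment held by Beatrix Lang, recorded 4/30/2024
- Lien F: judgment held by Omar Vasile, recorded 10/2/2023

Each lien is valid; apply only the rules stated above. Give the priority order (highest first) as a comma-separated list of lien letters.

C, B, F, A, E, D

Adjusting effective dates: A relates back to 7/10/2024 (work commenced); B is treated as recorded 6/15/2023, the work-commencement date; D missed the 30-day window (169 days after the deed), so its recording date stands.
C, as a property-tax lien, has superpriority and ranks first.
Among the remaining liens, by effective date: B (6/15/2023), F (10/2/2023), E (4/30/2024), A (7/10/2024), D (3/16/2025).
The subordination applies — E was senior to A — so E and A swap.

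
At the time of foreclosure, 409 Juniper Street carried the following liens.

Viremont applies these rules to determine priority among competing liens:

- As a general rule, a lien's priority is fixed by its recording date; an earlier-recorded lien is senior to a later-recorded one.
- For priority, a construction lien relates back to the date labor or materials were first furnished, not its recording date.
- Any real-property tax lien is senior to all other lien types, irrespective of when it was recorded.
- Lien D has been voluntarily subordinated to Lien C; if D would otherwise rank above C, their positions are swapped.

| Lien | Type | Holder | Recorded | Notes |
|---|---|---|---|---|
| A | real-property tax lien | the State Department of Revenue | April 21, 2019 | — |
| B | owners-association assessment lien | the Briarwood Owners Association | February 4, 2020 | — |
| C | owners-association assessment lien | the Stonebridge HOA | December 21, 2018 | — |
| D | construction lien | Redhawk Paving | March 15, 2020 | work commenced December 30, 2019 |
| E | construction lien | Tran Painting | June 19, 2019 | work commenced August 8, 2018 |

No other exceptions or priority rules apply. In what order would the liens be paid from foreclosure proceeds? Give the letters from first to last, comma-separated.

Adjusting effective dates: D's effective date is December 30, 2019, when work began; E is treated as recorded August 8, 2018, the work-commencement date.
As a real-property tax lien, A is senior to every other lien.
Remaining liens by effective date: E (August 8, 2018), C (December 21, 2018), D (December 30, 2019), B (February 4, 2020).
D is already junior to C, so the subordination agreement changes nothing.

A, E, C, D, B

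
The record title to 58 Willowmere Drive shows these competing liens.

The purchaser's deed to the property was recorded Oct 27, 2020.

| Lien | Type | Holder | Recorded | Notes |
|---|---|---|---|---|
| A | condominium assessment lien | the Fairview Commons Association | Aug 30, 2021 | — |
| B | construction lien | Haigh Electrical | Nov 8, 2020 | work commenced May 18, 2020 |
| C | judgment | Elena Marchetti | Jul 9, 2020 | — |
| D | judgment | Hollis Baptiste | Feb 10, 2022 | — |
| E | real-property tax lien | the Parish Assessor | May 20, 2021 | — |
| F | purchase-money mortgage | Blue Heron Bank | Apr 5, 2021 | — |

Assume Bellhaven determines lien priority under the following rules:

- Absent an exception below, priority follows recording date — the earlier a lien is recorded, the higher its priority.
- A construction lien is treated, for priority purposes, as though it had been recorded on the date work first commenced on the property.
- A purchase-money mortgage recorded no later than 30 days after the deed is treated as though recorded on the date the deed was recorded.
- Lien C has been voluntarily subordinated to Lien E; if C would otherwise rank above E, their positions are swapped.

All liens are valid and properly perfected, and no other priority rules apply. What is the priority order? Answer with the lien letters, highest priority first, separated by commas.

First, effective dates: B's effective date is May 18, 2020, when work began; F was recorded 160 days after the deed, outside the 30-day window, so it keeps its recording date.
By effective date, earliest first: B (May 18, 2020), C (Jul 9, 2020), F (Apr 5, 2021), E (May 20, 2021), A (Aug 30, 2021), D (Feb 10, 2022).
C would otherwise be senior to E, so under the subordination agreement C and E exchange positions.

B, E, F, C, A, D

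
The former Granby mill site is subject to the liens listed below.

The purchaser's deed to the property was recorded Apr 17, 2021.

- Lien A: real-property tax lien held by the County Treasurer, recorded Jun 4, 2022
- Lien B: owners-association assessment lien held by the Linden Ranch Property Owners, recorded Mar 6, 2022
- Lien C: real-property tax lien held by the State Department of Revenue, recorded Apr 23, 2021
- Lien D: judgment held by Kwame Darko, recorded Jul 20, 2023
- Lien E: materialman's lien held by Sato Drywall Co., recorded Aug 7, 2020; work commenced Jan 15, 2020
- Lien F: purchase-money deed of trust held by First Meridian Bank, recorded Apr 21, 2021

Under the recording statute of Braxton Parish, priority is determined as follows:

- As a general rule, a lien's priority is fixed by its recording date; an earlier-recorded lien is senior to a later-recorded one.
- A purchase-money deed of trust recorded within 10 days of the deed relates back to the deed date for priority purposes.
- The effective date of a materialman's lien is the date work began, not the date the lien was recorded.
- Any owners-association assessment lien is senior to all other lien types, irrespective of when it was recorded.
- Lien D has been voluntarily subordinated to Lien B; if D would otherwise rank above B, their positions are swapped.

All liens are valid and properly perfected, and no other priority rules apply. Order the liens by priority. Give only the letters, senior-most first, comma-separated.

First, effective dates: E relates back to Jan 15, 2020 (work commenced); F's effective date is the deed date, Apr 17, 2021.
B, as an owners-association assessment lien, has superpriority and ranks first.
Remaining liens by effective date: E (Jan 15, 2020), F (Apr 17, 2021), C (Apr 23, 2021), A (Jun 4, 2022), D (Jul 20, 2023).
Since D is not senior to B, the subordination leaves the order unchanged.

B, E, F, C, A, D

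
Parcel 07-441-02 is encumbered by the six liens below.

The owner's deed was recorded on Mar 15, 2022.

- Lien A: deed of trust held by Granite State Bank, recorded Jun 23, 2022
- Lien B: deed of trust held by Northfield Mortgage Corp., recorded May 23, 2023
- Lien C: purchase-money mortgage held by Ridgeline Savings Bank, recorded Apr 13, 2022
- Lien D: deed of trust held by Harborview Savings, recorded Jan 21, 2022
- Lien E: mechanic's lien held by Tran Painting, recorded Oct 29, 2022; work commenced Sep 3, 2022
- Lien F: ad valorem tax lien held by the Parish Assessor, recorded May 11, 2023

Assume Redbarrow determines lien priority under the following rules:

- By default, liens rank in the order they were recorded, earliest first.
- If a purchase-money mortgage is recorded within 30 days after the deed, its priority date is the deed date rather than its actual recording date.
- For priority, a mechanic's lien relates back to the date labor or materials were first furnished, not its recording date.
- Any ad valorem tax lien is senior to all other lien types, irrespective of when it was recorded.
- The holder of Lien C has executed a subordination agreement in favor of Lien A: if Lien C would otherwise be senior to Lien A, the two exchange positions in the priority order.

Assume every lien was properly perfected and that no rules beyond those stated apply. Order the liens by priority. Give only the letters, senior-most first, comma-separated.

F, D, A, C, E, B

Adjusting effective dates: C was recorded within the 30-day window, so its effective date is the deed date Mar 15, 2022; E is treated as recorded Sep 3, 2022, the work-commencement date.
As an ad valorem tax lien, F is senior to every other lien.
Ordering the rest by effective date: D (Jan 21, 2022), C (Mar 15, 2022), A (Jun 23, 2022), E (Sep 3, 2022), B (May 23, 2023).
C is senior to A before the subordination, so the two trade places.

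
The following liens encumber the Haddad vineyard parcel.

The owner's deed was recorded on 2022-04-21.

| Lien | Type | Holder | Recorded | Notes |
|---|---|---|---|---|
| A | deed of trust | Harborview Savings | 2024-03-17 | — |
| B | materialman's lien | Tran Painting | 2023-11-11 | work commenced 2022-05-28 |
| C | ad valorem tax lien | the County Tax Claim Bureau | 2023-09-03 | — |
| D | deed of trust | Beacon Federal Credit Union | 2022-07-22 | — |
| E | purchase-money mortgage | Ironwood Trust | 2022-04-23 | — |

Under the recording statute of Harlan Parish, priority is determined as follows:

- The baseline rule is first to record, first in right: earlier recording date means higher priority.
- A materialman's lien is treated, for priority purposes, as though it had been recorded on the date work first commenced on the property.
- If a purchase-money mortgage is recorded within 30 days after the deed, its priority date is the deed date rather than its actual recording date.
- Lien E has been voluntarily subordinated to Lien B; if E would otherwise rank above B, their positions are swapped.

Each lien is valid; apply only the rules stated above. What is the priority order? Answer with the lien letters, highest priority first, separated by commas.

Adjusting effective dates: B's effective date is 2022-05-28, when work began; E was recorded within the 30-day window, so its effective date is the deed date 2022-04-21.
Ordering by effective date: E (2022-04-21), B (2022-05-28), D (2022-07-22), C (2023-09-03), A (2024-03-17).
E would otherwise be senior to B, so under the subordination agreement E and B exchange positions.

B, E, D, C, A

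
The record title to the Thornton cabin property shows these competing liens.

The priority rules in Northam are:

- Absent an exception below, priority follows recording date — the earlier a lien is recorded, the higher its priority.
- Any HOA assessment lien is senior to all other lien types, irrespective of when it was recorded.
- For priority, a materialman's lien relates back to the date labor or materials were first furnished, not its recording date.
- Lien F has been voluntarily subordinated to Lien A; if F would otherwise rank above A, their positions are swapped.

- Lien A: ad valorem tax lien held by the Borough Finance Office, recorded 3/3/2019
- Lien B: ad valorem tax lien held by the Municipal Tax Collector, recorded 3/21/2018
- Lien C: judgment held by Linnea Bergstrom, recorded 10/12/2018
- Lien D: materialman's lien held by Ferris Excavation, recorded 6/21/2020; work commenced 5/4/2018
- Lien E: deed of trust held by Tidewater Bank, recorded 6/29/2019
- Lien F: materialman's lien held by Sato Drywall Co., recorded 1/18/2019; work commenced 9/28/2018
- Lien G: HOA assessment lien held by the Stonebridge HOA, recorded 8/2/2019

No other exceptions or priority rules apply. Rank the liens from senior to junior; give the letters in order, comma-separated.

Effective dates after the stated exceptions: D relates back to 5/4/2018 (work commenced); F's effective date is 9/28/2018, when work began.
As an HOA assessment lien, G is senior to every other lien.
The other liens, earliest effective date first: B (3/21/2018), D (5/4/2018), F (9/28/2018), C (10/12/2018), A (3/3/2019), E (6/29/2019).
The subordination applies — F was senior to A — so F and A swap.

G, B, D, A, C, F, E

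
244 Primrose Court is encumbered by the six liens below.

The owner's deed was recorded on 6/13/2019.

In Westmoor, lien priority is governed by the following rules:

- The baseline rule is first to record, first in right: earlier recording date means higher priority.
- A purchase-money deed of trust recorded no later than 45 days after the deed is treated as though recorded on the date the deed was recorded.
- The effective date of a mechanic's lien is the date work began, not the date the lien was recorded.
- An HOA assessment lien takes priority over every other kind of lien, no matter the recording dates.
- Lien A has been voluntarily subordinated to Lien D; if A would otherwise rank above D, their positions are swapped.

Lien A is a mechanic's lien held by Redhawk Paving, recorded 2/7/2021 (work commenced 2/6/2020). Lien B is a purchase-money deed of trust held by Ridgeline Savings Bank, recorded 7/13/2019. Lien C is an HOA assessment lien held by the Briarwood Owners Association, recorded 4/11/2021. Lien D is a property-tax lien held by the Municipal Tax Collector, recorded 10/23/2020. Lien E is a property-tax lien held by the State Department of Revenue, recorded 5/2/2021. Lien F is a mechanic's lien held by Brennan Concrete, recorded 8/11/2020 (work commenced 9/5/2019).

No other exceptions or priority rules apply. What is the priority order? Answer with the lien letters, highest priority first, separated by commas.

C, B, F, D, A, E

Effective dates after the stated exceptions: A relates back to 2/6/2020 (work commenced); B's effective date is the deed date, 6/13/2019; F relates back to 9/5/2019 (work commenced).
C is an HOA assessment lien and takes priority over every other lien.
Remaining liens by effective date: B (6/13/2019), F (9/5/2019), A (2/6/2020), D (10/23/2020), E (5/2/2021).
A is senior to D before the subordination, so the two trade places.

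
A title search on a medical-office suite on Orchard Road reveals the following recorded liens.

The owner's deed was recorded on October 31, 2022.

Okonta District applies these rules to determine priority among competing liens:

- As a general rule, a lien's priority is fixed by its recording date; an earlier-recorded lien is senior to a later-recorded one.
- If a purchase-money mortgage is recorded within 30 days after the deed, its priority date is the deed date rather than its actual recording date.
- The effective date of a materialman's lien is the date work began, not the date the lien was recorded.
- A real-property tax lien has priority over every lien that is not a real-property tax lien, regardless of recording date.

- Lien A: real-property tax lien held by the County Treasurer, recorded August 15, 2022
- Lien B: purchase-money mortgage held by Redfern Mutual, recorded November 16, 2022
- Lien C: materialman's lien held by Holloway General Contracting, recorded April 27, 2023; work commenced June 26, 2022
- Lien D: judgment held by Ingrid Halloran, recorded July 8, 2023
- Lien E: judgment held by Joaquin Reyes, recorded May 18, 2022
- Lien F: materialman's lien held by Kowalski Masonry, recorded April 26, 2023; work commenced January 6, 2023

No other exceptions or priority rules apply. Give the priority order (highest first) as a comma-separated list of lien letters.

Adjusting effective dates: B relates back to the deed date October 31, 2022; C's effective date is June 26, 2022, when work began; F is treated as recorded January 6, 2023, the work-commencement date.
A is a real-property tax lien and takes priority over every other lien.
The other liens, earliest effective date first: E (May 18, 2022), C (June 26, 2022), B (October 31, 2022), F (January 6, 2023), D (July 8, 2023).

A, E, C, B, F, D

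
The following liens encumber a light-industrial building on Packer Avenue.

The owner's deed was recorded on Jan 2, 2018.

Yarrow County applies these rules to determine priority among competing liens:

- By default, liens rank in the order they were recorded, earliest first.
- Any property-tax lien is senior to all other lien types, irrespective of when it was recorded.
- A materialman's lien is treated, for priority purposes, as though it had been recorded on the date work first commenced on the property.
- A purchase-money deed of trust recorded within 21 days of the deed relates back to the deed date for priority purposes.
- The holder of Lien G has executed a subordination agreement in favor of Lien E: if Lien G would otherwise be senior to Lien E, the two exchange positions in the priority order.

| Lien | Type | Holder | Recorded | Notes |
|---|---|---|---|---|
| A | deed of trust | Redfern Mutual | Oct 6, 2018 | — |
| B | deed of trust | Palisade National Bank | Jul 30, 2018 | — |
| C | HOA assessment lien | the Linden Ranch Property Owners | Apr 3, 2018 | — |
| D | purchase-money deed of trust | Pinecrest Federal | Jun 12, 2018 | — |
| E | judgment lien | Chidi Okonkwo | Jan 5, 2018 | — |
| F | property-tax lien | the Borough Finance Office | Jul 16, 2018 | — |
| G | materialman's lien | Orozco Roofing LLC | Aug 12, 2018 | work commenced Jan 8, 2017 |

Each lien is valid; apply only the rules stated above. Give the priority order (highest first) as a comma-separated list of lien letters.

F, E, G, C, D, B, A

Effective dates after the stated exceptions: D was recorded 161 days after the deed, outside the 21-day window, so it keeps its recording date; G's effective date is Jan 8, 2017, when work began.
F is a property-tax lien, so it outranks all other liens regardless of date.
The other liens, earliest effective date first: G (Jan 8, 2017), E (Jan 5, 2018), C (Apr 3, 2018), D (Jun 12, 2018), B (Jul 30, 2018), A (Oct 6, 2018).
The subordination applies — G was senior to E — so G and E swap.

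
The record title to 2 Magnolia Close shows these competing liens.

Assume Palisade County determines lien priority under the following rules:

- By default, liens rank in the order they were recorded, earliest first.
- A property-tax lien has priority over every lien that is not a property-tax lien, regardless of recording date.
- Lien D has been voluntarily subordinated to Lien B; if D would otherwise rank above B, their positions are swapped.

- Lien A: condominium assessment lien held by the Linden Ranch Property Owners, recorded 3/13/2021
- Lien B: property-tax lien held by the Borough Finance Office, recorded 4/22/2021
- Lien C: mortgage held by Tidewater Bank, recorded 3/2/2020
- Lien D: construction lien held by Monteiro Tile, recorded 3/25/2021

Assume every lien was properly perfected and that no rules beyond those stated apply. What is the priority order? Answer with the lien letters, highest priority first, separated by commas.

B, C, A, D

B is a property-tax lien and takes priority over every other lien.
The other liens, earliest effective date first: C (3/2/2020), A (3/13/2021), D (3/25/2021).
D already ranks below B; the subordination has no effect.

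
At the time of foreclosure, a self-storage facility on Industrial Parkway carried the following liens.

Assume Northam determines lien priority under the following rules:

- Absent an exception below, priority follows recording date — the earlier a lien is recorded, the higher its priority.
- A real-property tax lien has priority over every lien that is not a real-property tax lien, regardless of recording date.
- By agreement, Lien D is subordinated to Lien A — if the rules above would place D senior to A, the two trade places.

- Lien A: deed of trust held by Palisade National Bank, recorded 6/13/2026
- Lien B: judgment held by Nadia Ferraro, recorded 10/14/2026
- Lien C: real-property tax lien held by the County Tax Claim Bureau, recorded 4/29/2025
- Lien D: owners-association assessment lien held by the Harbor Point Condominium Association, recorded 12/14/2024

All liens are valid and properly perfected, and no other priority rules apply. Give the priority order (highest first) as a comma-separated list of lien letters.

C is a real-property tax lien and takes priority over every other lien.
Among the remaining liens, by effective date: D (12/14/2024), A (6/13/2026), B (10/14/2026).
The subordination applies — D was senior to A — so D and A swap.

C, A, D, B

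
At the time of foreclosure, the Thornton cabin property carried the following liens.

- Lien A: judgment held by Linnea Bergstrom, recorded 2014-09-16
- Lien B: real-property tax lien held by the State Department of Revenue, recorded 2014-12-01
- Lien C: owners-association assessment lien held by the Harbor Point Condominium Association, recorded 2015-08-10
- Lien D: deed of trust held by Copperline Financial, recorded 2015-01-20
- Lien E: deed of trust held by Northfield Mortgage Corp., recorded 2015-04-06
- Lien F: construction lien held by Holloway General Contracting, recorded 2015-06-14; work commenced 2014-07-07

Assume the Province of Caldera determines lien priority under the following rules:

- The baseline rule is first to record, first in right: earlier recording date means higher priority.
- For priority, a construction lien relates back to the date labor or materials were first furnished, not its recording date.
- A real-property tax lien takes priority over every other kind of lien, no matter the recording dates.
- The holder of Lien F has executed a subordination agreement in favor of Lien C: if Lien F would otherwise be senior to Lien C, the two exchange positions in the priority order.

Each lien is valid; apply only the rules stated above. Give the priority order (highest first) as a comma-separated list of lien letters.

B, C, A, D, E, F

First, effective dates: F relates back to 2014-07-07 (work commenced).
B is a real-property tax lien, so it outranks all other liens regardless of date.
Remaining liens by effective date: F (2014-07-07), A (2014-09-16), D (2015-01-20), E (2015-04-06), C (2015-08-10).
The subordination applies — F was senior to C — so F and C swap.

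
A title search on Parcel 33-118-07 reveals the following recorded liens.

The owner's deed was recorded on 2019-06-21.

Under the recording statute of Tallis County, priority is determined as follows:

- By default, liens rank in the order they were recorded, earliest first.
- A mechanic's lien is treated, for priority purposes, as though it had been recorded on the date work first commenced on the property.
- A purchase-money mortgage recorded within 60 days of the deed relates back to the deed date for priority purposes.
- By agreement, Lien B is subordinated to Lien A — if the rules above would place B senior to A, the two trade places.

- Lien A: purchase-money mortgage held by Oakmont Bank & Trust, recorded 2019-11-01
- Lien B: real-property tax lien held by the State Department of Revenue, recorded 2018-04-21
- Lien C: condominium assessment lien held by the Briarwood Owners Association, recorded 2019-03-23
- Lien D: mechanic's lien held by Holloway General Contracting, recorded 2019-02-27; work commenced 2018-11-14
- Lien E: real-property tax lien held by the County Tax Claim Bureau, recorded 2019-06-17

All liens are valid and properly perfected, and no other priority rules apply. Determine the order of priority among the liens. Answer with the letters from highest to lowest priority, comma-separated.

A, D, C, E, B

First, effective dates: A was recorded 133 days after the deed — beyond 60 days — so no relation-back applies; D is treated as recorded 2018-11-14, the work-commencement date.
Ordering by effective date: B (2018-04-21), D (2018-11-14), C (2019-03-23), E (2019-06-17), A (2019-11-01).
B is senior to A before the subordination, so the two trade places.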